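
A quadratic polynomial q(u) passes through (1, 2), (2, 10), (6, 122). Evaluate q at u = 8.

Write q(u) = au^2 + bu + c. Substituting each data point gives a linear system:
  a + b + c = 2
  4a + 2b + c = 10
  36a + 6b + c = 122
Solving the system yields a = 4, b = -4, c = 2.
So q(u) = 4u² - 4u + 2.
Then q(8) = 226.

226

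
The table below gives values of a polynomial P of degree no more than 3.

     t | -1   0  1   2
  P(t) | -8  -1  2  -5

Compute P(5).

-146

Using the Lagrange interpolation formula with nodes -1, 0, 1, 2:
  L_0(t) = t(t - 1)(t - 2) / -6
  L_1(t) = (t + 1)(t - 1)(t - 2) / 2
  L_2(t) = (t + 1)t(t - 2) / -2
  L_3(t) = (t + 1)t(t - 1) / 6
Then P(t) = -8·L_0(t) - 1·L_1(t) + 2·L_2(t) - 5·L_3(t).
Expanding and collecting terms gives P(t) = -t^3 - 2t^2 + 6t - 1.
Evaluating at t = 5: P(5) = -146.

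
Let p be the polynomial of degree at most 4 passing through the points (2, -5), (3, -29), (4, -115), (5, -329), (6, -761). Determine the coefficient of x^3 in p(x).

Write p(x) = ax^4 + bx^3 + cx^2 + dx + e. Substituting each data point gives a linear system:
  16a + 8b + 4c + 2d + e = -5
  81a + 27b + 9c + 3d + e = -29
  256a + 64b + 16c + 4d + e = -115
  625a + 125b + 25c + 5d + e = -329
  1296a + 216b + 36c + 6d + e = -761
Solving the system yields a = -1, b = 3, c = -3, d = -1, e = 1.
So p(x) = -x^4 + 3x^3 - 3x^2 - x + 1.
The coefficient of x^3 is 3.

3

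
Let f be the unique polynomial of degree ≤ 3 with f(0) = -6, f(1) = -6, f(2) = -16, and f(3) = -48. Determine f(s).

Write f(s) = as^3 + bs^2 + cs + d. Substituting each data point gives a linear system:
  d = -6
  a + b + c + d = -6
  8a + 4b + 2c + d = -16
  27a + 9b + 3c + d = -48
Solving the system yields a = -2, b = 1, c = 1, d = -6.
So f(s) = -2s^3 + s^2 + s - 6.
Check: f(2) = -16. ✓

f(s) = -2s^3 + s^2 + s - 6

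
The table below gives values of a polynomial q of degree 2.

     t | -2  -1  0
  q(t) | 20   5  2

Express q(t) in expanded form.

q(t) = 6t^2 + 3t + 2

Write q(t) = at^2 + bt + c. Substituting each data point gives a linear system:
  4a - 2b + c = 20
  a - b + c = 5
  c = 2
Solving the system yields a = 6, b = 3, c = 2.
So q(t) = 6t^2 + 3t + 2.
Check: q(0) = 2. ✓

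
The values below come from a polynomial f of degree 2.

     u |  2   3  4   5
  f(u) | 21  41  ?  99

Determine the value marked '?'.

The 3 known points determine the degree-2 polynomial uniquely.
Write f(u) = au^2 + bu + c. Substituting each data point gives a linear system:
  4a + 2b + c = 21
  9a + 3b + c = 41
  25a + 5b + c = 99
Solving the system yields a = 3, b = 5, c = -1.
So f(u) = 3u² + 5u - 1.
Then f(4) = 67.

67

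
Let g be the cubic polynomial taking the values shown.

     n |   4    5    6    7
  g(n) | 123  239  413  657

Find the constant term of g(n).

-1

Write g(n) = an^3 + bn^2 + cn + d. Substituting each data point gives a linear system:
  64a + 16b + 4c + d = 123
  125a + 25b + 5c + d = 239
  216a + 36b + 6c + d = 413
  343a + 49b + 7c + d = 657
Solving the system yields a = 2, b = -1, c = 3, d = -1.
So g(n) = 2n³ - n² + 3n - 1.
The constant term is -1.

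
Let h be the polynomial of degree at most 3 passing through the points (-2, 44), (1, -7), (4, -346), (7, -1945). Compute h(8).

-2926

Using the Lagrange interpolation formula with nodes -2, 1, 4, 7:
  L_0(s) = (s - 1)(s - 4)(s - 7) / -162
  L_1(s) = (s + 2)(s - 4)(s - 7) / 54
  L_2(s) = (s + 2)(s - 1)(s - 7) / -54
  L_3(s) = (s + 2)(s - 1)(s - 4) / 162
Then h(s) = 44·L_0(s) - 7·L_1(s) - 346·L_2(s) - 1945·L_3(s).
Expanding and collecting terms gives h(s) = -6s³ + 2s² + 3s - 6.
Evaluating at s = 8: h(8) = -2926.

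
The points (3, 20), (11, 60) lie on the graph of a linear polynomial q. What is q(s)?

q(s) = 5s + 5

Using the Lagrange interpolation formula with nodes 3, 11:
  L_0(s) = (s - 11) / -8
  L_1(s) = (s - 3) / 8
Then q(s) = 20·L_0(s) + 60·L_1(s).
Expanding and collecting terms gives q(s) = 5s + 5.
Check: q(3) = 20. ✓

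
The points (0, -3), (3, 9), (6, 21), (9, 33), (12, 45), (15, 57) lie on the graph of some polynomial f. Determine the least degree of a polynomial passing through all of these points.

1

Forward differences of the values at u = 0, 3, 6, 9, 12, 15:
  f  : -3  9  21  33  45  57
  Δ  : 12  12  12  12  12
  Δ^2: 0  0  0  0
  Δ^3: 0  0  0
  Δ^4: 0  0
  Δ^5: 0
The first differences are constant (12) and nonzero, while all higher differences vanish, so the minimal degree is 1.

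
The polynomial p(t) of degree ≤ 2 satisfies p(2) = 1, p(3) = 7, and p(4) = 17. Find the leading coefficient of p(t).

Write p(t) = at^2 + bt + c. Substituting each data point gives a linear system:
  4a + 2b + c = 1
  9a + 3b + c = 7
  16a + 4b + c = 17
Solving the system yields a = 2, b = -4, c = 1.
So p(t) = 2t^2 - 4t + 1.
The leading coefficient is 2.

2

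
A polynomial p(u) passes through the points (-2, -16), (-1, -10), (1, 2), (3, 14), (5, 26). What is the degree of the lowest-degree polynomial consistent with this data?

1

Divided differences on the nodes -2, -1, 1, 3, 5:
  order 0: -16  -10  2  14  26
  order 1: 6  6  6  6
  order 2: 0  0  0
  order 3: 0  0
  order 4: 0
The order-1 divided differences are all 6 (nonzero) and every higher order vanishes, so the data lies on a polynomial of degree exactly 1.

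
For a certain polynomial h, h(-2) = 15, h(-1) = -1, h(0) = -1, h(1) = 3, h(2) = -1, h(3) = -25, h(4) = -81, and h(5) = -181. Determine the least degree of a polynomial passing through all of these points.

3

Forward differences of the values at t = -2, -1, 0, 1, 2, 3, 4, 5:
  h  : 15  -1  -1  3  -1  -25  -81  -181
  Δ  : -16  0  4  -4  -24  -56  -100
  Δ^2: 16  4  -8  -20  -32  -44
  Δ^3: -12  -12  -12  -12  -12
  Δ^4: 0  0  0  0
  Δ^5: 0  0  0
  Δ^6: 0  0
  Δ^7: 0
The third differences are constant (-12) and nonzero, while all higher differences vanish, so the minimal degree is 3.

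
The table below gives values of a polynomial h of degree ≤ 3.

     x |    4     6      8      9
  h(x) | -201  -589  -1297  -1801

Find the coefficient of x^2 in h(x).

-4

Write h(x) = ax^3 + bx^2 + cx + d. Substituting each data point gives a linear system:
  64a + 16b + 4c + d = -201
  216a + 36b + 6c + d = -589
  512a + 64b + 8c + d = -1297
  729a + 81b + 9c + d = -1801
Solving the system yields a = -2, b = -4, c = -2, d = -1.
So h(x) = -2x³ - 4x² - 2x - 1.
The coefficient of x^2 is -4.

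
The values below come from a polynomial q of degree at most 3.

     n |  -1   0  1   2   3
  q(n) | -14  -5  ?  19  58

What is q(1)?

2

The 4 known points determine the degree-3 polynomial uniquely.
Write q(n) = an^3 + bn^2 + cn + d. Substituting each data point gives a linear system:
  -a + b - c + d = -14
  d = -5
  8a + 4b + 2c + d = 19
  27a + 9b + 3c + d = 58
Solving the system yields a = 2, b = -1, c = 6, d = -5.
So q(n) = 2n^3 - n^2 + 6n - 5.
Then q(1) = 2.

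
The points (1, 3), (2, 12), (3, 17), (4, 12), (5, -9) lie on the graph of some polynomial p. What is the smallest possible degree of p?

Forward differences of the values at s = 1, 2, 3, 4, 5:
  p  : 3  12  17  12  -9
  Δ  : 9  5  -5  -21
  Δ^2: -4  -10  -16
  Δ^3: -6  -6
  Δ^4: 0
The third differences are constant (-6) and nonzero, while all higher differences vanish, so the minimal degree is 3.

3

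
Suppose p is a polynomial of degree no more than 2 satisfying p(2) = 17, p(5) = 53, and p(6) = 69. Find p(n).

p(n) = n^2 + 5n + 3

Write p(n) = an^2 + bn + c. Substituting each data point gives a linear system:
  4a + 2b + c = 17
  25a + 5b + c = 53
  36a + 6b + c = 69
Solving the system yields a = 1, b = 5, c = 3.
So p(n) = n^2 + 5n + 3.
Check: p(2) = 17. ✓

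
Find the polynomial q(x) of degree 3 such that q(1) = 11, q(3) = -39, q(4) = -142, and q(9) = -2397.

Using the Lagrange interpolation formula with nodes 1, 3, 4, 9:
  L_0(x) = (x - 3)(x - 4)(x - 9) / -48
  L_1(x) = (x - 1)(x - 4)(x - 9) / 12
  L_2(x) = (x - 1)(x - 3)(x - 9) / -15
  L_3(x) = (x - 1)(x - 3)(x - 4) / 240
Then q(x) = 11·L_0(x) - 39·L_1(x) - 142·L_2(x) - 2397·L_3(x).
Expanding and collecting terms gives q(x) = -4x^3 + 6x^2 + 3x + 6.
Check: q(3) = -39. ✓

q(x) = -4x^3 + 6x^2 + 3x + 6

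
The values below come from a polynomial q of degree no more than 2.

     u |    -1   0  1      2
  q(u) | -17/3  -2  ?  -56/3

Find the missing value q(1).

The 3 known points determine the degree-2 polynomial uniquely.
Write q(u) = au^2 + bu + c. Substituting each data point gives a linear system:
  a - b + c = -17/3
  c = -2
  4a + 2b + c = -56/3
Solving the system yields a = -4, b = -1/3, c = -2.
So q(u) = -4u² - (1/3)u - 2.
Then q(1) = -19/3.

-19/3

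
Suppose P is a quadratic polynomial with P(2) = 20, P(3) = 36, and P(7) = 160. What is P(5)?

Write P(u) = au^2 + bu + c. Substituting each data point gives a linear system:
  4a + 2b + c = 20
  9a + 3b + c = 36
  49a + 7b + c = 160
Solving the system yields a = 3, b = 1, c = 6.
So P(u) = 3u^2 + u + 6.
Then P(5) = 86.

86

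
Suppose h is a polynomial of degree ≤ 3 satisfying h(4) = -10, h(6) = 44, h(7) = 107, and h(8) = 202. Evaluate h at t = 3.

-13

Write h(t) = at^3 + bt^2 + ct + d. Substituting each data point gives a linear system:
  64a + 16b + 4c + d = -10
  216a + 36b + 6c + d = 44
  343a + 49b + 7c + d = 107
  512a + 64b + 8c + d = 202
Solving the system yields a = 1, b = -5, c = 1, d = 2.
So h(t) = t^3 - 5t^2 + t + 2.
Then h(3) = -13.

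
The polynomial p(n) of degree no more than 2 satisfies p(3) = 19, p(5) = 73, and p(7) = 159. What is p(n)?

Write p(n) = an^2 + bn + c. Substituting each data point gives a linear system:
  9a + 3b + c = 19
  25a + 5b + c = 73
  49a + 7b + c = 159
Solving the system yields a = 4, b = -5, c = -2.
So p(n) = 4n^2 - 5n - 2.
Check: p(7) = 159. ✓

p(n) = 4n^2 - 5n - 2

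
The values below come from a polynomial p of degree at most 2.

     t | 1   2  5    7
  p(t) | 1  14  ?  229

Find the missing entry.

The 3 known points determine the degree-2 polynomial uniquely.
Write p(t) = at^2 + bt + c. Substituting each data point gives a linear system:
  a + b + c = 1
  4a + 2b + c = 14
  49a + 7b + c = 229
Solving the system yields a = 5, b = -2, c = -2.
So p(t) = 5t² - 2t - 2.
Then p(5) = 113.

113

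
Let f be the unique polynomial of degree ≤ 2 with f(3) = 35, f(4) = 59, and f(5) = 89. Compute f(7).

167

Write f(t) = at^2 + bt + c. Substituting each data point gives a linear system:
  9a + 3b + c = 35
  16a + 4b + c = 59
  25a + 5b + c = 89
Solving the system yields a = 3, b = 3, c = -1.
So f(t) = 3t^2 + 3t - 1.
Then f(7) = 167.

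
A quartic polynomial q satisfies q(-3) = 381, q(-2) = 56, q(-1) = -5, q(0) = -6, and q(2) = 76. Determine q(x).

q(x) = 6x^4 + 2x^3 - 6x^2 - 3x - 6

Using the Lagrange interpolation formula with nodes -3, -2, -1, 0, 2:
  L_0(x) = (x + 2)(x + 1)x(x - 2) / 30
  L_1(x) = (x + 3)(x + 1)x(x - 2) / -8
  L_2(x) = (x + 3)(x + 2)x(x - 2) / 6
  L_3(x) = (x + 3)(x + 2)(x + 1)(x - 2) / -12
  L_4(x) = (x + 3)(x + 2)(x + 1)x / 120
Then q(x) = 381·L_0(x) + 56·L_1(x) - 5·L_2(x) - 6·L_3(x) + 76·L_4(x).
Expanding and collecting terms gives q(x) = 6x^4 + 2x^3 - 6x^2 - 3x - 6.
Check: q(-1) = -5. ✓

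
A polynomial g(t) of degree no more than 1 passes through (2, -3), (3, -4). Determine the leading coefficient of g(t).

Write g(t) = at + b. Substituting each data point gives a linear system:
  2a + b = -3
  3a + b = -4
Solving the system yields a = -1, b = -1.
So g(t) = -t - 1.
The leading coefficient is -1.

-1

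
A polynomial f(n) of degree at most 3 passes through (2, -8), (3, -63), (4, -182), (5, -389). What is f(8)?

-1778

Forward differences of the values at n = 2, 3, 4, 5:
  f  : -8  -63  -182  -389
  Δ  : -55  -119  -207
  Δ^2: -64  -88
  Δ^3: -24
The third differences are constant, confirming degree 3.
Interpolating (Newton forward form) and evaluating at n = 8 gives f(8) = -1778.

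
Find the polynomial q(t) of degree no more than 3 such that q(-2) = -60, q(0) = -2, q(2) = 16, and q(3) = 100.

Write q(t) = at^3 + bt^2 + ct + d. Substituting each data point gives a linear system:
  -8a + 4b - 2c + d = -60
  d = -2
  8a + 4b + 2c + d = 16
  27a + 9b + 3c + d = 100
Solving the system yields a = 6, b = -5, c = -5, d = -2.
So q(t) = 6t³ - 5t² - 5t - 2.
Check: q(3) = 100. ✓

q(t) = 6t^3 - 5t^2 - 5t - 2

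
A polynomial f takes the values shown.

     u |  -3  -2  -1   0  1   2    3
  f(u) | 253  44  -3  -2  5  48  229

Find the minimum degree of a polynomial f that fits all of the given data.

4

Forward differences of the values at u = -3, -2, -1, 0, 1, 2, 3:
  f  : 253  44  -3  -2  5  48  229
  Δ  : -209  -47  1  7  43  181
  Δ^2: 162  48  6  36  138
  Δ^3: -114  -42  30  102
  Δ^4: 72  72  72
  Δ^5: 0  0
  Δ^6: 0
The fourth differences are constant (72) and nonzero, while all higher differences vanish, so the minimal degree is 4.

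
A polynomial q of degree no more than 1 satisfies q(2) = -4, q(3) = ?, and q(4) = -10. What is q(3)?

-7

On equispaced nodes a degree-1 polynomial has vanishing second forward difference, so
  q(2) - 2·q(3) + q(4) = 0.
Substituting the known values and solving for q(3):
  -2·q(3) = 14
  q(3) = -7.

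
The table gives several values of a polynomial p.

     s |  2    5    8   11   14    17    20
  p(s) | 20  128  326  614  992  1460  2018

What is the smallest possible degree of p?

Forward differences of the values at s = 2, 5, 8, 11, 14, 17, 20:
  p  : 20  128  326  614  992  1460  2018
  Δ  : 108  198  288  378  468  558
  Δ^2: 90  90  90  90  90
  Δ^3: 0  0  0  0
  Δ^4: 0  0  0
  Δ^5: 0  0
  Δ^6: 0
The second differences are constant (90) and nonzero, while all higher differences vanish, so the minimal degree is 2.

2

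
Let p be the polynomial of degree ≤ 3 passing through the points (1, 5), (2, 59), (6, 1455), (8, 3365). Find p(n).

p(n) = 6n^3 + 5n^2 - 3n - 3

Write p(n) = an^3 + bn^2 + cn + d. Substituting each data point gives a linear system:
  a + b + c + d = 5
  8a + 4b + 2c + d = 59
  216a + 36b + 6c + d = 1455
  512a + 64b + 8c + d = 3365
Solving the system yields a = 6, b = 5, c = -3, d = -3.
So p(n) = 6n³ + 5n² - 3n - 3.
Check: p(8) = 3365. ✓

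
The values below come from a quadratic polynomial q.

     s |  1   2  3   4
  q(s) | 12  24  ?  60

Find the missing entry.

40

The 3 known points determine the degree-2 polynomial uniquely.
Write q(s) = as^2 + bs + c. Substituting each data point gives a linear system:
  a + b + c = 12
  4a + 2b + c = 24
  16a + 4b + c = 60
Solving the system yields a = 2, b = 6, c = 4.
So q(s) = 2s^2 + 6s + 4.
Then q(3) = 40.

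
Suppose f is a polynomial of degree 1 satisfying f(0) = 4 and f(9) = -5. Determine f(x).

f(x) = -x + 4

Write f(x) = ax + b. Substituting each data point gives a linear system:
  b = 4
  9a + b = -5
Solving the system yields a = -1, b = 4.
So f(x) = -x + 4.
Check: f(9) = -5. ✓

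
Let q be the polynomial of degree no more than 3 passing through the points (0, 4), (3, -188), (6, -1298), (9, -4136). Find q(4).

-416

Using the Lagrange interpolation formula with nodes 0, 3, 6, 9:
  L_0(n) = (n - 3)(n - 6)(n - 9) / -162
  L_1(n) = n(n - 6)(n - 9) / 54
  L_2(n) = n(n - 3)(n - 9) / -54
  L_3(n) = n(n - 3)(n - 6) / 162
Then q(n) = 4·L_0(n) - 188·L_1(n) - 1298·L_2(n) - 4136·L_3(n).
Expanding and collecting terms gives q(n) = -5n³ - 6n² - n + 4.
Evaluating at n = 4: q(4) = -416.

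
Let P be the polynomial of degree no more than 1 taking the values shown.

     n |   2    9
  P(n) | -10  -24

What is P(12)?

-30

Using the Lagrange interpolation formula with nodes 2, 9:
  L_0(n) = (n - 9) / -7
  L_1(n) = (n - 2) / 7
Then P(n) = -10·L_0(n) - 24·L_1(n).
Expanding and collecting terms gives P(n) = -2n - 6.
Evaluating at n = 12: P(12) = -30.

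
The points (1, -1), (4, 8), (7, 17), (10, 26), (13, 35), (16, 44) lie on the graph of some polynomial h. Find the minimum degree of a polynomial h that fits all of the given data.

Forward differences of the values at x = 1, 4, 7, 10, 13, 16:
  h  : -1  8  17  26  35  44
  Δ  : 9  9  9  9  9
  Δ^2: 0  0  0  0
  Δ^3: 0  0  0
  Δ^4: 0  0
  Δ^5: 0
The first differences are constant (9) and nonzero, while all higher differences vanish, so the minimal degree is 1.

1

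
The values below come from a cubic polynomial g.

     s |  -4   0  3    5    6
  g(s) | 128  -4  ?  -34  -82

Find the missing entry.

2

The 4 known points determine the degree-3 polynomial uniquely.
Write g(s) = as^3 + bs^2 + cs + d. Substituting each data point gives a linear system:
  -64a + 16b - 4c + d = 128
  d = -4
  125a + 25b + 5c + d = -34
  216a + 36b + 6c + d = -82
Solving the system yields a = -1, b = 4, c = -1, d = -4.
So g(s) = -s^3 + 4s^2 - s - 4.
Then g(3) = 2.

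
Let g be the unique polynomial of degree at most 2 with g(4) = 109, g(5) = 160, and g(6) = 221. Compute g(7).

Forward differences of the values at x = 4, 5, 6:
  g  : 109  160  221
  Δ  : 51  61
  Δ^2: 10
The second differences are constant, confirming degree 2.
Interpolating (Newton forward form) and evaluating at x = 7 gives g(7) = 292.

292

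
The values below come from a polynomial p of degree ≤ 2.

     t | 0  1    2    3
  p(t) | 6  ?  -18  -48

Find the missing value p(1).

The 3 known points determine the degree-2 polynomial uniquely.
Write p(t) = at^2 + bt + c. Substituting each data point gives a linear system:
  c = 6
  4a + 2b + c = -18
  9a + 3b + c = -48
Solving the system yields a = -6, b = 0, c = 6.
So p(t) = -6t^2 + 6.
Then p(1) = 0.

0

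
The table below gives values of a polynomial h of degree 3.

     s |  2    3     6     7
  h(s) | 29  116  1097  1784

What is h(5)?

Write h(s) = as^3 + bs^2 + cs + d. Substituting each data point gives a linear system:
  8a + 4b + 2c + d = 29
  27a + 9b + 3c + d = 116
  216a + 36b + 6c + d = 1097
  343a + 49b + 7c + d = 1784
Solving the system yields a = 6, b = -6, c = 3, d = -1.
So h(s) = 6s^3 - 6s^2 + 3s - 1.
Then h(5) = 614.

614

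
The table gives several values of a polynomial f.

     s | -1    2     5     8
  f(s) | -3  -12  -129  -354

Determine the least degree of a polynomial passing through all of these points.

Forward differences of the values at s = -1, 2, 5, 8:
  f  : -3  -12  -129  -354
  Δ  : -9  -117  -225
  Δ^2: -108  -108
  Δ^3: 0
The second differences are constant (-108) and nonzero, while all higher differences vanish, so the minimal degree is 2.

2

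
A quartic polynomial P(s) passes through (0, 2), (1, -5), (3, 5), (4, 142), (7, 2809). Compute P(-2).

Write P(s) = as^4 + bs^3 + cs^2 + ds + e. Substituting each data point gives a linear system:
  e = 2
  a + b + c + d + e = -5
  81a + 27b + 9c + 3d + e = 5
  256a + 64b + 16c + 4d + e = 142
  2401a + 343b + 49c + 7d + e = 2809
Solving the system yields a = 2, b = -6, c = 2, d = -5, e = 2.
So P(s) = 2s^4 - 6s^3 + 2s^2 - 5s + 2.
Then P(-2) = 100.

100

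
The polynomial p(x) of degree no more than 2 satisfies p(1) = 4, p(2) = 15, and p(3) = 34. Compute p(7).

190

Write p(x) = ax^2 + bx + c. Substituting each data point gives a linear system:
  a + b + c = 4
  4a + 2b + c = 15
  9a + 3b + c = 34
Solving the system yields a = 4, b = -1, c = 1.
So p(x) = 4x^2 - x + 1.
Then p(7) = 190.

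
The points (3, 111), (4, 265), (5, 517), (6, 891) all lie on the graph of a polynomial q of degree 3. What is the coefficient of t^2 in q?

1

Write q(t) = at^3 + bt^2 + ct + d. Substituting each data point gives a linear system:
  27a + 9b + 3c + d = 111
  64a + 16b + 4c + d = 265
  125a + 25b + 5c + d = 517
  216a + 36b + 6c + d = 891
Solving the system yields a = 4, b = 1, c = -1, d = -3.
So q(t) = 4t^3 + t^2 - t - 3.
The coefficient of t^2 is 1.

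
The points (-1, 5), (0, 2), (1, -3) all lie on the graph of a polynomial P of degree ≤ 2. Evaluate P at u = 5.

-43

Write P(u) = au^2 + bu + c. Substituting each data point gives a linear system:
  a - b + c = 5
  c = 2
  a + b + c = -3
Solving the system yields a = -1, b = -4, c = 2.
So P(u) = -u^2 - 4u + 2.
Then P(5) = -43.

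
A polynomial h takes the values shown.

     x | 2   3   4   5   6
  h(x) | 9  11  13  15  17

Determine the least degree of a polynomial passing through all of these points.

Forward differences of the values at x = 2, 3, 4, 5, 6:
  h  : 9  11  13  15  17
  Δ  : 2  2  2  2
  Δ^2: 0  0  0
  Δ^3: 0  0
  Δ^4: 0
The first differences are constant (2) and nonzero, while all higher differences vanish, so the minimal degree is 1.

1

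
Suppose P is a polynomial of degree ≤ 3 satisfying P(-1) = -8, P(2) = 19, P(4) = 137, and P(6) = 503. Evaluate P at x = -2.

Write P(x) = ax^3 + bx^2 + cx + d. Substituting each data point gives a linear system:
  -a + b - c + d = -8
  8a + 4b + 2c + d = 19
  64a + 16b + 4c + d = 137
  216a + 36b + 6c + d = 503
Solving the system yields a = 3, b = -5, c = 5, d = 5.
So P(x) = 3x^3 - 5x^2 + 5x + 5.
Then P(-2) = -49.

-49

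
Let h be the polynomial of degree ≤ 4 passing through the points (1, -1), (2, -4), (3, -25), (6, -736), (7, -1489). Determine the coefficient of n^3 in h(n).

Write h(n) = an^4 + bn^3 + cn^2 + dn + e. Substituting each data point gives a linear system:
  a + b + c + d + e = -1
  16a + 8b + 4c + 2d + e = -4
  81a + 27b + 9c + 3d + e = -25
  1296a + 216b + 36c + 6d + e = -736
  2401a + 343b + 49c + 7d + e = -1489
Solving the system yields a = -1, b = 3, c = -2, d = -3, e = 2.
So h(n) = -n^4 + 3n^3 - 2n^2 - 3n + 2.
The coefficient of n^3 is 3.

3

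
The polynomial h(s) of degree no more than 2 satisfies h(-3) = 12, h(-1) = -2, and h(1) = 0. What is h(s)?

Write h(s) = as^2 + bs + c. Substituting each data point gives a linear system:
  9a - 3b + c = 12
  a - b + c = -2
  a + b + c = 0
Solving the system yields a = 2, b = 1, c = -3.
So h(s) = 2s^2 + s - 3.
Check: h(-3) = 12. ✓

h(s) = 2s^2 + s - 3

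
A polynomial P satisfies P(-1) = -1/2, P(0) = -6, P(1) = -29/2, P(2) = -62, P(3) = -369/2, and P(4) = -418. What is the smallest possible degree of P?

Forward differences of the values at n = -1, 0, 1, 2, 3, 4:
  P  : -1/2  -6  -29/2  -62  -369/2  -418
  Δ  : -11/2  -17/2  -95/2  -245/2  -467/2
  Δ^2: -3  -39  -75  -111
  Δ^3: -36  -36  -36
  Δ^4: 0  0
  Δ^5: 0
The third differences are constant (-36) and nonzero, while all higher differences vanish, so the minimal degree is 3.

3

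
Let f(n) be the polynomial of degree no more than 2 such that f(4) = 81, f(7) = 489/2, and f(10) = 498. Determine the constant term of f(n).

3

Write f(n) = an^2 + bn + c. Substituting each data point gives a linear system:
  16a + 4b + c = 81
  49a + 7b + c = 489/2
  100a + 10b + c = 498
Solving the system yields a = 5, b = -1/2, c = 3.
So f(n) = 5n^2 - (1/2)n + 3.
The constant term is 3.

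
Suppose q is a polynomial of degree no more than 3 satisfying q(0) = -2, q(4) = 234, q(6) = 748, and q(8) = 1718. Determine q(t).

Write q(t) = at^3 + bt^2 + ct + d. Substituting each data point gives a linear system:
  d = -2
  64a + 16b + 4c + d = 234
  216a + 36b + 6c + d = 748
  512a + 64b + 8c + d = 1718
Solving the system yields a = 3, b = 3, c = -1, d = -2.
So q(t) = 3t^3 + 3t^2 - t - 2.
Check: q(6) = 748. ✓

q(t) = 3t^3 + 3t^2 - t - 2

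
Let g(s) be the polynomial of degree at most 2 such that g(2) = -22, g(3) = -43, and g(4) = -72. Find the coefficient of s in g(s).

Write g(s) = as^2 + bs + c. Substituting each data point gives a linear system:
  4a + 2b + c = -22
  9a + 3b + c = -43
  16a + 4b + c = -72
Solving the system yields a = -4, b = -1, c = -4.
So g(s) = -4s^2 - s - 4.
The coefficient of s is -1.

-1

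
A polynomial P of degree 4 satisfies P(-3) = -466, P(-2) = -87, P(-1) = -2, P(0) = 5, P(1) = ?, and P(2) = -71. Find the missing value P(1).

6

On equispaced nodes a degree-4 polynomial has vanishing fifth forward difference, so
  - P(-3) + 5·P(-2) - 10·P(-1) + 10·P(0) - 5·P(1) + P(2) = 0.
Substituting the known values and solving for P(1):
  -5·P(1) = -30
  P(1) = 6.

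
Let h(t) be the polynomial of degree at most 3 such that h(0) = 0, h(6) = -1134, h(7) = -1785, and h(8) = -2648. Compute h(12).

Using the Lagrange interpolation formula with nodes 0, 6, 7, 8:
  L_0(t) = (t - 6)(t - 7)(t - 8) / -336
  L_1(t) = t(t - 7)(t - 8) / 12
  L_2(t) = t(t - 6)(t - 8) / -7
  L_3(t) = t(t - 6)(t - 7) / 16
Then h(t) = 0·L_0(t) - 1134·L_1(t) - 1785·L_2(t) - 2648·L_3(t).
Expanding and collecting terms gives h(t) = -5t³ - t² - 3t.
Evaluating at t = 12: h(12) = -8820.

-8820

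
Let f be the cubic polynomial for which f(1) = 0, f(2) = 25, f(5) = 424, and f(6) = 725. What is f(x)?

f(x) = 3x^3 + 3x^2 - 5x - 1

Using the Lagrange interpolation formula with nodes 1, 2, 5, 6:
  L_0(x) = (x - 2)(x - 5)(x - 6) / -20
  L_1(x) = (x - 1)(x - 5)(x - 6) / 12
  L_2(x) = (x - 1)(x - 2)(x - 6) / -12
  L_3(x) = (x - 1)(x - 2)(x - 5) / 20
Then f(x) = 0·L_0(x) + 25·L_1(x) + 424·L_2(x) + 725·L_3(x).
Expanding and collecting terms gives f(x) = 3x³ + 3x² - 5x - 1.
Check: f(2) = 25. ✓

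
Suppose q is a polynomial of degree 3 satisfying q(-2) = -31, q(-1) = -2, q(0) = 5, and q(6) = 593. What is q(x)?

q(x) = 3x^3 - 2x^2 + 2x + 5

Write q(x) = ax^3 + bx^2 + cx + d. Substituting each data point gives a linear system:
  -8a + 4b - 2c + d = -31
  -a + b - c + d = -2
  d = 5
  216a + 36b + 6c + d = 593
Solving the system yields a = 3, b = -2, c = 2, d = 5.
So q(x) = 3x^3 - 2x^2 + 2x + 5.
Check: q(6) = 593. ✓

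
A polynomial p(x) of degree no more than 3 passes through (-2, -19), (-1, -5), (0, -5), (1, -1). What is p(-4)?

Write p(x) = ax^3 + bx^2 + cx + d. Substituting each data point gives a linear system:
  -8a + 4b - 2c + d = -19
  -a + b - c + d = -5
  d = -5
  a + b + c + d = -1
Solving the system yields a = 3, b = 2, c = -1, d = -5.
So p(x) = 3x³ + 2x² - x - 5.
Then p(-4) = -161.

-161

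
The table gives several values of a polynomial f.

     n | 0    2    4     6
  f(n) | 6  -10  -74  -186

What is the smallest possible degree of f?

Forward differences of the values at n = 0, 2, 4, 6:
  f  : 6  -10  -74  -186
  Δ  : -16  -64  -112
  Δ^2: -48  -48
  Δ^3: 0
The second differences are constant (-48) and nonzero, while all higher differences vanish, so the minimal degree is 2.

2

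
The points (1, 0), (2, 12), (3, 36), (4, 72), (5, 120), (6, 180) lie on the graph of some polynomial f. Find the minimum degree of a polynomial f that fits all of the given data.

Forward differences of the values at n = 1, 2, 3, 4, 5, 6:
  f  : 0  12  36  72  120  180
  Δ  : 12  24  36  48  60
  Δ^2: 12  12  12  12
  Δ^3: 0  0  0
  Δ^4: 0  0
  Δ^5: 0
The second differences are constant (12) and nonzero, while all higher differences vanish, so the minimal degree is 2.

2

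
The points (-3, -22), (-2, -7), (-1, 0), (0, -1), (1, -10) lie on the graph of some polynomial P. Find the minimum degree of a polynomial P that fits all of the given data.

2

Forward differences of the values at u = -3, -2, -1, 0, 1:
  P  : -22  -7  0  -1  -10
  Δ  : 15  7  -1  -9
  Δ^2: -8  -8  -8
  Δ^3: 0  0
  Δ^4: 0
The second differences are constant (-8) and nonzero, while all higher differences vanish, so the minimal degree is 2.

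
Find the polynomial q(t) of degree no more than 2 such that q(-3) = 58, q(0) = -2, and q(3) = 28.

q(t) = 5t^2 - 5t - 2

Write q(t) = at^2 + bt + c. Substituting each data point gives a linear system:
  9a - 3b + c = 58
  c = -2
  9a + 3b + c = 28
Solving the system yields a = 5, b = -5, c = -2.
So q(t) = 5t^2 - 5t - 2.
Check: q(3) = 28. ✓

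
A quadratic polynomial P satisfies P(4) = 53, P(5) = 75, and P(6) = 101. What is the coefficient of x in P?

4

Write P(x) = ax^2 + bx + c. Substituting each data point gives a linear system:
  16a + 4b + c = 53
  25a + 5b + c = 75
  36a + 6b + c = 101
Solving the system yields a = 2, b = 4, c = 5.
So P(x) = 2x² + 4x + 5.
The coefficient of x is 4.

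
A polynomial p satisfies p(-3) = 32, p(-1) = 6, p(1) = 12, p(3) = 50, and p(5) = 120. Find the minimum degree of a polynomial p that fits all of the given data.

Forward differences of the values at u = -3, -1, 1, 3, 5:
  p  : 32  6  12  50  120
  Δ  : -26  6  38  70
  Δ^2: 32  32  32
  Δ^3: 0  0
  Δ^4: 0
The second differences are constant (32) and nonzero, while all higher differences vanish, so the minimal degree is 2.

2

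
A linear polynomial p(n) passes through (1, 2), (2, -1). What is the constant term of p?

Write p(n) = an + b. Substituting each data point gives a linear system:
  a + b = 2
  2a + b = -1
Solving the system yields a = -3, b = 5.
So p(n) = -3n + 5.
The constant term is 5.

5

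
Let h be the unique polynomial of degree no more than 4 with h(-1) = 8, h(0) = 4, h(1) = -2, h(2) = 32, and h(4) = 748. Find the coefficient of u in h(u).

-6

Write h(u) = au^4 + bu^3 + cu^2 + du + e. Substituting each data point gives a linear system:
  a - b + c - d + e = 8
  e = 4
  a + b + c + d + e = -2
  16a + 8b + 4c + 2d + e = 32
  256a + 64b + 16c + 4d + e = 748
Solving the system yields a = 3, b = 1, c = -4, d = -6, e = 4.
So h(u) = 3u^4 + u^3 - 4u^2 - 6u + 4.
The coefficient of u is -6.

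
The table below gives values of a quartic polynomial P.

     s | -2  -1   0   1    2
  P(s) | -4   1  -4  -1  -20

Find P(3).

-139

Using the Lagrange interpolation formula with nodes -2, -1, 0, 1, 2:
  L_0(s) = (s + 1)s(s - 1)(s - 2) / 24
  L_1(s) = (s + 2)s(s - 1)(s - 2) / -6
  L_2(s) = (s + 2)(s + 1)(s - 1)(s - 2) / 4
  L_3(s) = (s + 2)(s + 1)s(s - 2) / -6
  L_4(s) = (s + 2)(s + 1)s(s - 1) / 24
Then P(s) = -4·L_0(s) + 1·L_1(s) - 4·L_2(s) - 1·L_3(s) - 20·L_4(s).
Expanding and collecting terms gives P(s) = -2s⁴ - s³ + 6s² - 4.
Evaluating at s = 3: P(3) = -139.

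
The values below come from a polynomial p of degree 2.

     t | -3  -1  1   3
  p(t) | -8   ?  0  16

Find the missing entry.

-8

On equispaced nodes a degree-2 polynomial has vanishing third forward difference, so
  - p(-3) + 3·p(-1) - 3·p(1) + p(3) = 0.
Substituting the known values and solving for p(-1):
  3·p(-1) = -24
  p(-1) = -8.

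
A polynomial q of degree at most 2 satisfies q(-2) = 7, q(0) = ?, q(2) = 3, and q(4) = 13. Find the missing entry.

1

On equispaced nodes a degree-2 polynomial has vanishing third forward difference, so
  - q(-2) + 3·q(0) - 3·q(2) + q(4) = 0.
Substituting the known values and solving for q(0):
  3·q(0) = 3
  q(0) = 1.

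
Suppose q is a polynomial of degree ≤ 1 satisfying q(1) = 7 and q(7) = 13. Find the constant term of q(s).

6

Write q(s) = as + b. Substituting each data point gives a linear system:
  a + b = 7
  7a + b = 13
Solving the system yields a = 1, b = 6.
So q(s) = s + 6.
The constant term is 6.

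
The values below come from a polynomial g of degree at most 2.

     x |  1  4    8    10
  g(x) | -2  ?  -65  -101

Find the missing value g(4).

-17

The 3 known points determine the degree-2 polynomial uniquely.
Write g(x) = ax^2 + bx + c. Substituting each data point gives a linear system:
  a + b + c = -2
  64a + 8b + c = -65
  100a + 10b + c = -101
Solving the system yields a = -1, b = 0, c = -1.
So g(x) = -x² - 1.
Then g(4) = -17.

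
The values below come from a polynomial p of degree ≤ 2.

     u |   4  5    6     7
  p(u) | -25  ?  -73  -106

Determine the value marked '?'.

-46

The 3 known points determine the degree-2 polynomial uniquely.
Write p(u) = au^2 + bu + c. Substituting each data point gives a linear system:
  16a + 4b + c = -25
  36a + 6b + c = -73
  49a + 7b + c = -106
Solving the system yields a = -3, b = 6, c = -1.
So p(u) = -3u^2 + 6u - 1.
Then p(5) = -46.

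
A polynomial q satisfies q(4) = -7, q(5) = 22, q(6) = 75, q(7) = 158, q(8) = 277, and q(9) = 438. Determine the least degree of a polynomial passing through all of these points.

3

Forward differences of the values at n = 4, 5, 6, 7, 8, 9:
  q  : -7  22  75  158  277  438
  Δ  : 29  53  83  119  161
  Δ^2: 24  30  36  42
  Δ^3: 6  6  6
  Δ^4: 0  0
  Δ^5: 0
The third differences are constant (6) and nonzero, while all higher differences vanish, so the minimal degree is 3.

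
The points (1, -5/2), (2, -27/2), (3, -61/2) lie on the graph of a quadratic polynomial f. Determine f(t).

Write f(t) = at^2 + bt + c. Substituting each data point gives a linear system:
  a + b + c = -5/2
  4a + 2b + c = -27/2
  9a + 3b + c = -61/2
Solving the system yields a = -3, b = -2, c = 5/2.
So f(t) = -3t^2 - 2t + 5/2.
Check: f(2) = -27/2. ✓

f(t) = -3t^2 - 2t + 5/2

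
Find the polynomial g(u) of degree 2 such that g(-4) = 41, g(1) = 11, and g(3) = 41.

g(u) = 3u^2 + 3u + 5

Using the Lagrange interpolation formula with nodes -4, 1, 3:
  L_0(u) = (u - 1)(u - 3) / 35
  L_1(u) = (u + 4)(u - 3) / -10
  L_2(u) = (u + 4)(u - 1) / 14
Then g(u) = 41·L_0(u) + 11·L_1(u) + 41·L_2(u).
Expanding and collecting terms gives g(u) = 3u² + 3u + 5.
Check: g(-4) = 41. ✓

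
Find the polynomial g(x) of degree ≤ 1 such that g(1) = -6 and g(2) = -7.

g(x) = -x - 5

Using the Lagrange interpolation formula with nodes 1, 2:
  L_0(x) = (x - 2) / -1
  L_1(x) = (x - 1) / 1
Then g(x) = -6·L_0(x) - 7·L_1(x).
Expanding and collecting terms gives g(x) = -x - 5.
Check: g(2) = -7. ✓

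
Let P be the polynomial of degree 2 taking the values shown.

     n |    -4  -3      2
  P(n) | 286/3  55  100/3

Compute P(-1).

31/3

Using the Lagrange interpolation formula with nodes -4, -3, 2:
  L_0(n) = (n + 3)(n - 2) / 6
  L_1(n) = (n + 4)(n - 2) / -5
  L_2(n) = (n + 4)(n + 3) / 30
Then P(n) = 286/3·L_0(n) + 55·L_1(n) + 100/3·L_2(n).
Expanding and collecting terms gives P(n) = 6n^2 + (5/3)n + 6.
Evaluating at n = -1: P(-1) = 31/3.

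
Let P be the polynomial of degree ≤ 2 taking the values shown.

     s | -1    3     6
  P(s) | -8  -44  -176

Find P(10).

Using the Lagrange interpolation formula with nodes -1, 3, 6:
  L_0(s) = (s - 3)(s - 6) / 28
  L_1(s) = (s + 1)(s - 6) / -12
  L_2(s) = (s + 1)(s - 3) / 21
Then P(s) = -8·L_0(s) - 44·L_1(s) - 176·L_2(s).
Expanding and collecting terms gives P(s) = -5s^2 + s - 2.
Evaluating at s = 10: P(10) = -492.

-492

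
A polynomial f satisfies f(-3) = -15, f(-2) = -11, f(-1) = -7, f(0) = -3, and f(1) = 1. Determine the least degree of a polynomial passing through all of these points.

1

Forward differences of the values at u = -3, -2, -1, 0, 1:
  f  : -15  -11  -7  -3  1
  Δ  : 4  4  4  4
  Δ^2: 0  0  0
  Δ^3: 0  0
  Δ^4: 0
The first differences are constant (4) and nonzero, while all higher differences vanish, so the minimal degree is 1.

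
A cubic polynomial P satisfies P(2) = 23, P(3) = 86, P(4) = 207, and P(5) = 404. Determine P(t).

Using the Lagrange interpolation formula with nodes 2, 3, 4, 5:
  L_0(t) = (t - 3)(t - 4)(t - 5) / -6
  L_1(t) = (t - 2)(t - 4)(t - 5) / 2
  L_2(t) = (t - 2)(t - 3)(t - 5) / -2
  L_3(t) = (t - 2)(t - 3)(t - 4) / 6
Then P(t) = 23·L_0(t) + 86·L_1(t) + 207·L_2(t) + 404·L_3(t).
Expanding and collecting terms gives P(t) = 3t^3 + 2t^2 - 4t - 1.
Check: P(5) = 404. ✓

P(t) = 3t^3 + 2t^2 - 4t - 1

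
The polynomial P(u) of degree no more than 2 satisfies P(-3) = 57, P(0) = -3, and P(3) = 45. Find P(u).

Write P(u) = au^2 + bu + c. Substituting each data point gives a linear system:
  9a - 3b + c = 57
  c = -3
  9a + 3b + c = 45
Solving the system yields a = 6, b = -2, c = -3.
So P(u) = 6u^2 - 2u - 3.
Check: P(3) = 45. ✓

P(u) = 6u^2 - 2u - 3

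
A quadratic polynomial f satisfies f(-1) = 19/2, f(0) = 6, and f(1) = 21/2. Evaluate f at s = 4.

Forward differences of the values at s = -1, 0, 1:
  f  : 19/2  6  21/2
  Δ  : -7/2  9/2
  Δ^2: 8
The second differences are constant, confirming degree 2.
Interpolating (Newton forward form) and evaluating at s = 4 gives f(4) = 72.

72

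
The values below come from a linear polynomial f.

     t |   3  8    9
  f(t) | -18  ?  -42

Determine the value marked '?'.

The 2 known points determine the degree-1 polynomial uniquely.
Write f(t) = at + b. Substituting each data point gives a linear system:
  3a + b = -18
  9a + b = -42
Solving the system yields a = -4, b = -6.
So f(t) = -4t - 6.
Then f(8) = -38.

-38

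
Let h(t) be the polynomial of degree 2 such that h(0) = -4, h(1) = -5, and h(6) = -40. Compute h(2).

-8

Using the Lagrange interpolation formula with nodes 0, 1, 6:
  L_0(t) = (t - 1)(t - 6) / 6
  L_1(t) = t(t - 6) / -5
  L_2(t) = t(t - 1) / 30
Then h(t) = -4·L_0(t) - 5·L_1(t) - 40·L_2(t).
Expanding and collecting terms gives h(t) = -t² - 4.
Evaluating at t = 2: h(2) = -8.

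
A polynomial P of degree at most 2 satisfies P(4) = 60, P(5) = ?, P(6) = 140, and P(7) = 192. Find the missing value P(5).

96

The 3 known points determine the degree-2 polynomial uniquely.
Write P(x) = ax^2 + bx + c. Substituting each data point gives a linear system:
  16a + 4b + c = 60
  36a + 6b + c = 140
  49a + 7b + c = 192
Solving the system yields a = 4, b = 0, c = -4.
So P(x) = 4x² - 4.
Then P(5) = 96.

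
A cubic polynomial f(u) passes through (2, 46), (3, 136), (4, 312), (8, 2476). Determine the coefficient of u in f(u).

5

Write f(u) = au^3 + bu^2 + cu + d. Substituting each data point gives a linear system:
  8a + 4b + 2c + d = 46
  27a + 9b + 3c + d = 136
  64a + 16b + 4c + d = 312
  512a + 64b + 8c + d = 2476
Solving the system yields a = 5, b = -2, c = 5, d = 4.
So f(u) = 5u^3 - 2u^2 + 5u + 4.
The coefficient of u is 5.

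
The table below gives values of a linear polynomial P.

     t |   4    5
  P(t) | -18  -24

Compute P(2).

Write P(t) = at + b. Substituting each data point gives a linear system:
  4a + b = -18
  5a + b = -24
Solving the system yields a = -6, b = 6.
So P(t) = -6t + 6.
Then P(2) = -6.

-6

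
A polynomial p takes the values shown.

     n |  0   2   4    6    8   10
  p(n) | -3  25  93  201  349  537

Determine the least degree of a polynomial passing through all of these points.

Forward differences of the values at n = 0, 2, 4, 6, 8, 10:
  p  : -3  25  93  201  349  537
  Δ  : 28  68  108  148  188
  Δ^2: 40  40  40  40
  Δ^3: 0  0  0
  Δ^4: 0  0
  Δ^5: 0
The second differences are constant (40) and nonzero, while all higher differences vanish, so the minimal degree is 2.

2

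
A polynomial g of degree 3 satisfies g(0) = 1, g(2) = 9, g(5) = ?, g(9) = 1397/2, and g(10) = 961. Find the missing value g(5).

The 4 known points determine the degree-3 polynomial uniquely.
Write g(s) = as^3 + bs^2 + cs + d. Substituting each data point gives a linear system:
  d = 1
  8a + 4b + 2c + d = 9
  729a + 81b + 9c + d = 1397/2
  1000a + 100b + 10c + d = 961
Solving the system yields a = 1, b = -1/2, c = 1, d = 1.
So g(s) = s³ - (1/2)s² + s + 1.
Then g(5) = 237/2.

237/2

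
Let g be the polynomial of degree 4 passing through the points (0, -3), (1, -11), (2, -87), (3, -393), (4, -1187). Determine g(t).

g(t) = -4t^4 - 3t^3 + 3t^2 - 4t - 3

Write g(t) = at^4 + bt^3 + ct^2 + dt + e. Substituting each data point gives a linear system:
  e = -3
  a + b + c + d + e = -11
  16a + 8b + 4c + 2d + e = -87
  81a + 27b + 9c + 3d + e = -393
  256a + 64b + 16c + 4d + e = -1187
Solving the system yields a = -4, b = -3, c = 3, d = -4, e = -3.
So g(t) = -4t⁴ - 3t³ + 3t² - 4t - 3.
Check: g(1) = -11. ✓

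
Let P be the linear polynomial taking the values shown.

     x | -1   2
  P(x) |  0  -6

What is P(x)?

Using the Lagrange interpolation formula with nodes -1, 2:
  L_0(x) = (x - 2) / -3
  L_1(x) = (x + 1) / 3
Then P(x) = 0·L_0(x) - 6·L_1(x).
Expanding and collecting terms gives P(x) = -2x - 2.
Check: P(-1) = 0. ✓

P(x) = -2x - 2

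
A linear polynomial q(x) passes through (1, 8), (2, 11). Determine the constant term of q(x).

5

Write q(x) = ax + b. Substituting each data point gives a linear system:
  a + b = 8
  2a + b = 11
Solving the system yields a = 3, b = 5.
So q(x) = 3x + 5.
The constant term is 5.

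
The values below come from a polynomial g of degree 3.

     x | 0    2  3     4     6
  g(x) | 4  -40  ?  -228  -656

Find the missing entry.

-110

The 4 known points determine the degree-3 polynomial uniquely.
Write g(x) = ax^3 + bx^2 + cx + d. Substituting each data point gives a linear system:
  d = 4
  8a + 4b + 2c + d = -40
  64a + 16b + 4c + d = -228
  216a + 36b + 6c + d = -656
Solving the system yields a = -2, b = -6, c = -2, d = 4.
So g(x) = -2x³ - 6x² - 2x + 4.
Then g(3) = -110.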